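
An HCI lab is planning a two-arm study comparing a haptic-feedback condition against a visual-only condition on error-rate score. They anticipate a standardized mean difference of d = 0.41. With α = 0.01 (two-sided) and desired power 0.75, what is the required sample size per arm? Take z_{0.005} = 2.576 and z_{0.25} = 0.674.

n = 126 per group

For two independent groups with equal n: n = 2·((z_{α/2} + z_β) / d)².
z_{α/2} + z_β = 2.576 + 0.674 = 3.250.
n = 2 × (3.250 / 0.41)² = 2 × 7.927² = 2 × 62.83 = 125.7.
Round up to the next whole participant.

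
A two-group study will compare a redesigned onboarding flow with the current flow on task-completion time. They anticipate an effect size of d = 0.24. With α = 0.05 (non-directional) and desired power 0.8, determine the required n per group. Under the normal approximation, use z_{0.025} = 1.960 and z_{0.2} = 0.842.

n = 273 per group

For two independent groups with equal n: n = 2·((z_{α/2} + z_β) / d)².
z_{α/2} + z_β = 1.960 + 0.842 = 2.802.
n = 2 × (2.802 / 0.24)² = 2 × 11.675² = 2 × 136.31 = 272.6.
Round up to the next whole participant.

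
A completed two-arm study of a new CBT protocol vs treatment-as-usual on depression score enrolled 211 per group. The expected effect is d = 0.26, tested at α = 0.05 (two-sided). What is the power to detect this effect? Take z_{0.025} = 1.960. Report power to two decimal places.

For two equal groups, power = Φ(d·√(n/2) − z_{α/2}).
d·√(n/2) = 0.26 × √(211/2) = 0.26 × 10.271 = 2.671.
z_β = 2.671 − 1.960 = 0.711.
Power = Φ(0.711) = 0.761.

power ≈ 0.76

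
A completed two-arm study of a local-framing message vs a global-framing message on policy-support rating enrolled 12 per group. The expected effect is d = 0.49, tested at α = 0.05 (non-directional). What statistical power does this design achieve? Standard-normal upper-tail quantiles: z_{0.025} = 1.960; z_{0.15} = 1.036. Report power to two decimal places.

For two equal groups, power = Φ(d·√(n/2) − z_{α/2}).
d·√(n/2) = 0.49 × √(12/2) = 0.49 × 2.449 = 1.200.
z_β = 1.200 − 1.960 = -0.760.
Power = Φ(-0.760) = 0.224.

power ≈ 0.22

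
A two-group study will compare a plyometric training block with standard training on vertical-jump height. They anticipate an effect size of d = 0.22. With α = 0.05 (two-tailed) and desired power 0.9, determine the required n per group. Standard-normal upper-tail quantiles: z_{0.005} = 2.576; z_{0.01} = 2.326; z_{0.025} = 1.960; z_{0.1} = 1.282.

n = 435 per group

For two independent groups with equal n: n = 2·((z_{α/2} + z_β) / d)².
z_{α/2} + z_β = 1.960 + 1.282 = 3.242.
n = 2 × (3.242 / 0.22)² = 2 × 14.736² = 2 × 217.16 = 434.3.
Round up to the next whole participant.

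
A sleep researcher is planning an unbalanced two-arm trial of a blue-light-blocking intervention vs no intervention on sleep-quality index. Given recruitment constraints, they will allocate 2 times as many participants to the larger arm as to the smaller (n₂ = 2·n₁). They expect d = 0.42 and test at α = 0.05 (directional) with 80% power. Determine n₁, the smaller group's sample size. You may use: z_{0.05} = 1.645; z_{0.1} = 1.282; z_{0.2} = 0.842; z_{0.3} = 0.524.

With allocation ratio k = n₂/n₁ = 2, Var(x̄₁−x̄₂) = σ²(1/n₁ + 1/(k·n₁)) = σ²·(k+1)/(k·n₁).
So n₁ = (1 + 1/k)·((z_{α} + z_β)/d)² = 1.500 × (2.487/0.42)².
n₁ = 1.500 × 35.06 = 52.6.
Round up: n₁ = 53, giving n₂ = 2 × 53 = 106.

n₁ = 53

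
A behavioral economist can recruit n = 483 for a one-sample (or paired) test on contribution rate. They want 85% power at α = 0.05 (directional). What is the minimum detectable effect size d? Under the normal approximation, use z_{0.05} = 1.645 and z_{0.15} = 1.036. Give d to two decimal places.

For a single sample (or paired design) of n = 483: d_min = (z_{α} + z_β)/√n.
z-sum = 1.645 + 1.036 = 2.681.
d_min = 2.681 / √483 = 2.681 / 21.977 = 0.122.

d_min ≈ 0.12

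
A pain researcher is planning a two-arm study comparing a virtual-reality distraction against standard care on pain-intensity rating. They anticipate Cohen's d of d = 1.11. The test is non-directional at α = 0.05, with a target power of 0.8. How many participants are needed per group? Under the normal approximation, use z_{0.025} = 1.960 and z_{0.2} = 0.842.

For two independent groups with equal n: n = 2·((z_{α/2} + z_β) / d)².
z_{α/2} + z_β = 1.960 + 0.842 = 2.802.
n = 2 × (2.802 / 1.11)² = 2 × 2.524² = 2 × 6.37 = 12.7.
Round up to the next whole participant.

n = 13 per group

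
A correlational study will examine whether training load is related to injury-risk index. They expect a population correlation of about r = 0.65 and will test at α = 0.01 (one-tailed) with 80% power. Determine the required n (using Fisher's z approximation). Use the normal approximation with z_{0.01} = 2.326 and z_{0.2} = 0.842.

Fisher's z: C = ½·ln((1+r)/(1−r)) = ½·ln(4.7143) = 0.7753.
n = ((z_{α} + z_β)/C)² + 3.
(2.326 + 0.842) / 0.7753 = 3.168 / 0.7753 = 4.086.
n = 4.086² + 3 = 16.70 + 3 = 19.7.
Round up.

n = 20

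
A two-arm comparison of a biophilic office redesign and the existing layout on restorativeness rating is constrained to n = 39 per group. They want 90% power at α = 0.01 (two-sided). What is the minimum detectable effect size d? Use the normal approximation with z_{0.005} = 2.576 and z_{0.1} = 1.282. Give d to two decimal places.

d_min ≈ 0.87

For two independent groups of n = 39 each: d_min = (z_{α/2} + z_β)·√(2/n).
z-sum = 2.576 + 1.282 = 3.858.
d_min = 3.858 × √(2/39) = 3.858 × 0.2265 = 0.874.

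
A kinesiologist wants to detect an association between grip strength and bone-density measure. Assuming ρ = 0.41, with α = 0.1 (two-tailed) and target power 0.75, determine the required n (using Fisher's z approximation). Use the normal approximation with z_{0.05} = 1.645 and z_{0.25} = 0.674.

n = 32

Fisher's z: C = ½·ln((1+r)/(1−r)) = ½·ln(2.3898) = 0.4356.
n = ((z_{α/2} + z_β)/C)² + 3.
(1.645 + 0.674) / 0.4356 = 2.319 / 0.4356 = 5.324.
n = 5.324² + 3 = 28.34 + 3 = 31.3.
Round up.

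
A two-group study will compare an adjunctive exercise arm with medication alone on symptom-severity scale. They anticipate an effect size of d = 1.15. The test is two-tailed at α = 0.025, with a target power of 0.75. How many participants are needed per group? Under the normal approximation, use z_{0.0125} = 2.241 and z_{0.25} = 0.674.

For two independent groups with equal n: n = 2·((z_{α/2} + z_β) / d)².
z_{α/2} + z_β = 2.241 + 0.674 = 2.915.
n = 2 × (2.915 / 1.15)² = 2 × 2.535² = 2 × 6.43 = 12.9.
Round up to the next whole participant.

n = 13 per group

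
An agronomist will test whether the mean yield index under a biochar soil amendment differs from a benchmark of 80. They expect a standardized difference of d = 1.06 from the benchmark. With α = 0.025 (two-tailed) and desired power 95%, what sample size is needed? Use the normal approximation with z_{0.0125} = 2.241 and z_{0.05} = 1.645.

For a one-sample test: n = ((z_{α/2} + z_β) / d)².
z_{α/2} + z_β = 2.241 + 1.645 = 3.886.
n = (3.886 / 1.06)² = 3.666² = 13.44.
Round up.

n = 14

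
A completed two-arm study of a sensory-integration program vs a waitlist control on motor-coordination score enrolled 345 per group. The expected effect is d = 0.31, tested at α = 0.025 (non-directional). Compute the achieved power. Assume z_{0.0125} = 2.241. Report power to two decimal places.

power ≈ 0.97

For two equal groups, power = Φ(d·√(n/2) − z_{α/2}).
d·√(n/2) = 0.31 × √(345/2) = 0.31 × 13.134 = 4.072.
z_β = 4.072 − 2.241 = 1.831.
Power = Φ(1.831) = 0.966.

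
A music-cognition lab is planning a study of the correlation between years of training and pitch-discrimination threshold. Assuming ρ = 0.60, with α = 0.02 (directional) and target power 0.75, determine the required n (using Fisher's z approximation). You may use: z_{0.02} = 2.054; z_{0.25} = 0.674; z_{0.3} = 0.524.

n = 19

Fisher's z: C = ½·ln((1+r)/(1−r)) = ½·ln(4.0000) = 0.6931.
n = ((z_{α} + z_β)/C)² + 3.
(2.054 + 0.674) / 0.6931 = 2.728 / 0.6931 = 3.936.
n = 3.936² + 3 = 15.49 + 3 = 18.5.
Round up.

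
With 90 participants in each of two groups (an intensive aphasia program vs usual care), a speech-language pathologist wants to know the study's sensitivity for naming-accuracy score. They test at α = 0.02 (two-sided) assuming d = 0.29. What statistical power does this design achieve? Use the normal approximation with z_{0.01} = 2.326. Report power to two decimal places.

For two equal groups, power = Φ(d·√(n/2) − z_{α/2}).
d·√(n/2) = 0.29 × √(90/2) = 0.29 × 6.708 = 1.945.
z_β = 1.945 − 2.326 = -0.381.
Power = Φ(-0.381) = 0.352.

power ≈ 0.35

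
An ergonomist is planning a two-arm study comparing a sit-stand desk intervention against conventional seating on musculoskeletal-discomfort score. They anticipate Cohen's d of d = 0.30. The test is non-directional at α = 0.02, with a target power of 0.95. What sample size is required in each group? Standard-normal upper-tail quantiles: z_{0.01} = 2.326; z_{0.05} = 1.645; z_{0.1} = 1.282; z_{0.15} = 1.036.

For two independent groups with equal n: n = 2·((z_{α/2} + z_β) / d)².
z_{α/2} + z_β = 2.326 + 1.645 = 3.971.
n = 2 × (3.971 / 0.30)² = 2 × 13.237² = 2 × 175.21 = 350.4.
Round up to the next whole participant.

n = 351 per group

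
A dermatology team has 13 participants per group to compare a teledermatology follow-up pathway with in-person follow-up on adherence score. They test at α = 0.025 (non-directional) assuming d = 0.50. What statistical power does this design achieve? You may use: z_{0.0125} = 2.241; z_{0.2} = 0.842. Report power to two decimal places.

power ≈ 0.17

For two equal groups, power = Φ(d·√(n/2) − z_{α/2}).
d·√(n/2) = 0.50 × √(13/2) = 0.50 × 2.550 = 1.275.
z_β = 1.275 − 2.241 = -0.966.
Power = Φ(-0.966) = 0.167.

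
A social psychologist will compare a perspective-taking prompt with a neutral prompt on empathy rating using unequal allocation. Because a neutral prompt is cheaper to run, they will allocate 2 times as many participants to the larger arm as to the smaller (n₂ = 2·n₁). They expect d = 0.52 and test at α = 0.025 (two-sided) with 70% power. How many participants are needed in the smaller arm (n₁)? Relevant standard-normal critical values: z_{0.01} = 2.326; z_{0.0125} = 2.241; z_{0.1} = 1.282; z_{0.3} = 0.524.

With allocation ratio k = n₂/n₁ = 2, Var(x̄₁−x̄₂) = σ²(1/n₁ + 1/(k·n₁)) = σ²·(k+1)/(k·n₁).
So n₁ = (1 + 1/k)·((z_{α/2} + z_β)/d)² = 1.500 × (2.765/0.52)².
n₁ = 1.500 × 28.27 = 42.4.
Round up: n₁ = 43, giving n₂ = 2 × 43 = 86.

n₁ = 43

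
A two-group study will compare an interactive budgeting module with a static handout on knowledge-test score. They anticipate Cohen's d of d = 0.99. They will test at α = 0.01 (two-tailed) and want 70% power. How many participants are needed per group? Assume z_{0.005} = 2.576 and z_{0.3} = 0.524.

n = 20 per group

For two independent groups with equal n: n = 2·((z_{α/2} + z_β) / d)².
z_{α/2} + z_β = 2.576 + 0.524 = 3.100.
n = 2 × (3.100 / 0.99)² = 2 × 3.131² = 2 × 9.81 = 19.6.
Round up to the next whole participant.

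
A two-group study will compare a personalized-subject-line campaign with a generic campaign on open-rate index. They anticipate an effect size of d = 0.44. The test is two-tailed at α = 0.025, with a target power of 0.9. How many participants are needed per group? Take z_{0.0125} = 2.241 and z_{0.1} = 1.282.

n = 129 per group

For two independent groups with equal n: n = 2·((z_{α/2} + z_β) / d)².
z_{α/2} + z_β = 2.241 + 1.282 = 3.523.
n = 2 × (3.523 / 0.44)² = 2 × 8.007² = 2 × 64.11 = 128.2.
Round up to the next whole participant.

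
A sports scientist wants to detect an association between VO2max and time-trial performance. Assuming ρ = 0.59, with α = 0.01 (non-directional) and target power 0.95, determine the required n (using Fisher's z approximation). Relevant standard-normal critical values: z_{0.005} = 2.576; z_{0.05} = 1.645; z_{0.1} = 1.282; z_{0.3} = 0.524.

Fisher's z: C = ½·ln((1+r)/(1−r)) = ½·ln(3.8780) = 0.6777.
n = ((z_{α/2} + z_β)/C)² + 3.
(2.576 + 1.645) / 0.6777 = 4.221 / 0.6777 = 6.228.
n = 6.228² + 3 = 38.79 + 3 = 41.8.
Round up.

n = 42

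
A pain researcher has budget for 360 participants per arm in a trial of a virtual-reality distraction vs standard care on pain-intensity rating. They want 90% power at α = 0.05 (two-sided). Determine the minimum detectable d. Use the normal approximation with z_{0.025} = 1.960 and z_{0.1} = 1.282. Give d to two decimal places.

For two independent groups of n = 360 each: d_min = (z_{α/2} + z_β)·√(2/n).
z-sum = 1.960 + 1.282 = 3.242.
d_min = 3.242 × √(2/360) = 3.242 × 0.0745 = 0.242.

d_min ≈ 0.24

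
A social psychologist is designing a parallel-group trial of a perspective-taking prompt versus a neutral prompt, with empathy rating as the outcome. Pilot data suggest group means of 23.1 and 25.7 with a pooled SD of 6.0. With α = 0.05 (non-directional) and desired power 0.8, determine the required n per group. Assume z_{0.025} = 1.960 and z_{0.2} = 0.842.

Cohen's d = |M₁ − M₂| / SD_pooled = |23.1 − 25.7| / 6.0 = 2.6 / 6.0 = 0.433.
For two independent groups with equal n: n = 2·((z_{α/2} + z_β) / d)².
z_{α/2} + z_β = 1.960 + 0.842 = 2.802.
n = 2 × (2.802 / 0.433)² = 2 × 6.471² = 2 × 41.88 = 83.8.
Round up to the next whole participant.

n = 84 per group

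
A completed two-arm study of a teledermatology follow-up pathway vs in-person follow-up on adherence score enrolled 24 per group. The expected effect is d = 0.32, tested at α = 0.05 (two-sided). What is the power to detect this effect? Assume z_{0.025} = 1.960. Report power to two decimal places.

For two equal groups, power = Φ(d·√(n/2) − z_{α/2}).
d·√(n/2) = 0.32 × √(24/2) = 0.32 × 3.464 = 1.109.
z_β = 1.109 − 1.960 = -0.851.
Power = Φ(-0.851) = 0.197.

power ≈ 0.20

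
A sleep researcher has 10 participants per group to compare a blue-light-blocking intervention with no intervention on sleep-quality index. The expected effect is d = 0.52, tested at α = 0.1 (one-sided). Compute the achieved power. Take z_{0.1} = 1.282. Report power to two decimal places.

For two equal groups, power = Φ(d·√(n/2) − z_{α}).
d·√(n/2) = 0.52 × √(10/2) = 0.52 × 2.236 = 1.163.
z_β = 1.163 − 1.282 = -0.119.
Power = Φ(-0.119) = 0.453.

power ≈ 0.45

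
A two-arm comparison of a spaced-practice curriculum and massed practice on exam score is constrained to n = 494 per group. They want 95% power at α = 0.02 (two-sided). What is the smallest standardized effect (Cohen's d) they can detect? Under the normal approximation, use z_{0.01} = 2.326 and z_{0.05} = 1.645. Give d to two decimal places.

For two independent groups of n = 494 each: d_min = (z_{α/2} + z_β)·√(2/n).
z-sum = 2.326 + 1.645 = 3.971.
d_min = 3.971 × √(2/494) = 3.971 × 0.0636 = 0.253.

d_min ≈ 0.25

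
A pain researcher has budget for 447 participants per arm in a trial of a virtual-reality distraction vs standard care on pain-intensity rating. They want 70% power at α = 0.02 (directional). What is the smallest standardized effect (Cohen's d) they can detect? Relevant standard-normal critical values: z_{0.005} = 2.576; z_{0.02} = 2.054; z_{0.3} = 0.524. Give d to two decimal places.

For two independent groups of n = 447 each: d_min = (z_{α} + z_β)·√(2/n).
z-sum = 2.054 + 0.524 = 2.578.
d_min = 2.578 × √(2/447) = 2.578 × 0.0669 = 0.172.

d_min ≈ 0.17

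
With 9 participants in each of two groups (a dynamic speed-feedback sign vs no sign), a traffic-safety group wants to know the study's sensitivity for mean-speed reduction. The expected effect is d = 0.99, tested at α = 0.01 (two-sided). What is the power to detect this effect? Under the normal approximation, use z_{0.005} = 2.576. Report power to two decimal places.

For two equal groups, power = Φ(d·√(n/2) − z_{α/2}).
d·√(n/2) = 0.99 × √(9/2) = 0.99 × 2.121 = 2.100.
z_β = 2.100 − 2.576 = -0.476.
Power = Φ(-0.476) = 0.317.

power ≈ 0.32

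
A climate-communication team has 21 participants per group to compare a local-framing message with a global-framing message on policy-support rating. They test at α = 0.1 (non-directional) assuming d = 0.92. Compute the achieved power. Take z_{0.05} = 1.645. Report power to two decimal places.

For two equal groups, power = Φ(d·√(n/2) − z_{α/2}).
d·√(n/2) = 0.92 × √(21/2) = 0.92 × 3.240 = 2.981.
z_β = 2.981 − 1.645 = 1.336.
Power = Φ(1.336) = 0.909.

power ≈ 0.91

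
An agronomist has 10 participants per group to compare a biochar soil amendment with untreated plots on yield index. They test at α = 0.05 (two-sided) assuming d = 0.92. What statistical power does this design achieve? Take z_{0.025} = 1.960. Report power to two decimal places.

For two equal groups, power = Φ(d·√(n/2) − z_{α/2}).
d·√(n/2) = 0.92 × √(10/2) = 0.92 × 2.236 = 2.057.
z_β = 2.057 − 1.960 = 0.097.
Power = Φ(0.097) = 0.539.

power ≈ 0.54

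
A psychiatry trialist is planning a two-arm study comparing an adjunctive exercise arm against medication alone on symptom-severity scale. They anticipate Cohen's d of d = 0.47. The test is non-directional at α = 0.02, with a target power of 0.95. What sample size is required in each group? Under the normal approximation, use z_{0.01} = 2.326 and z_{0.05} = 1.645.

For two independent groups with equal n: n = 2·((z_{α/2} + z_β) / d)².
z_{α/2} + z_β = 2.326 + 1.645 = 3.971.
n = 2 × (3.971 / 0.47)² = 2 × 8.449² = 2 × 71.38 = 142.8.
Round up to the next whole participant.

n = 143 per group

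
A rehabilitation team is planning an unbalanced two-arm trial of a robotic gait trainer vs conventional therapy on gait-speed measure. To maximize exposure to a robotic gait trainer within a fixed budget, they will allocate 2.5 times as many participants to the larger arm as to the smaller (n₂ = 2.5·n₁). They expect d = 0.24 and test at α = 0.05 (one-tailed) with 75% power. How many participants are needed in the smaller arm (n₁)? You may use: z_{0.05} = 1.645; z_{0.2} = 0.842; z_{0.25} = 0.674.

n₁ = 131

With allocation ratio k = n₂/n₁ = 2.5, Var(x̄₁−x̄₂) = σ²(1/n₁ + 1/(k·n₁)) = σ²·(k+1)/(k·n₁).
So n₁ = (1 + 1/k)·((z_{α} + z_β)/d)² = 1.400 × (2.319/0.24)².
n₁ = 1.400 × 93.36 = 130.7.
Round up: n₁ = 131, giving n₂ = ⌈2.5 × 131⌉ = ⌈327.5⌉ = 328.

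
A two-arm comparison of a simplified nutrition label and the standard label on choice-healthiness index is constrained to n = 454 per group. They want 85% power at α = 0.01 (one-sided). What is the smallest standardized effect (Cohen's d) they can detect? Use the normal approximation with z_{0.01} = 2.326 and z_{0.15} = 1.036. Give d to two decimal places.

For two independent groups of n = 454 each: d_min = (z_{α} + z_β)·√(2/n).
z-sum = 2.326 + 1.036 = 3.362.
d_min = 3.362 × √(2/454) = 3.362 × 0.0664 = 0.223.

d_min ≈ 0.22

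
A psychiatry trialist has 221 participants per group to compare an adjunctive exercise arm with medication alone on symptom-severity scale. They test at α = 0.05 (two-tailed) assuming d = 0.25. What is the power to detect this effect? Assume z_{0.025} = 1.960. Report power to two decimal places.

For two equal groups, power = Φ(d·√(n/2) − z_{α/2}).
d·√(n/2) = 0.25 × √(221/2) = 0.25 × 10.512 = 2.628.
z_β = 2.628 − 1.960 = 0.668.
Power = Φ(0.668) = 0.748.

power ≈ 0.75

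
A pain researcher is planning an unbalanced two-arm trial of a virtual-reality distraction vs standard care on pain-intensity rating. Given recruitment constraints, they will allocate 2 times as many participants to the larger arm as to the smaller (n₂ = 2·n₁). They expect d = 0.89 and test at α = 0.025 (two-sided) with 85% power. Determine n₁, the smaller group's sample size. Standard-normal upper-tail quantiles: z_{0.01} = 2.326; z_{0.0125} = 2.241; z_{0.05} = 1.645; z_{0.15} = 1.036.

n₁ = 21

With allocation ratio k = n₂/n₁ = 2, Var(x̄₁−x̄₂) = σ²(1/n₁ + 1/(k·n₁)) = σ²·(k+1)/(k·n₁).
So n₁ = (1 + 1/k)·((z_{α/2} + z_β)/d)² = 1.500 × (3.277/0.89)².
n₁ = 1.500 × 13.56 = 20.3.
Round up: n₁ = 21, giving n₂ = 2 × 21 = 42.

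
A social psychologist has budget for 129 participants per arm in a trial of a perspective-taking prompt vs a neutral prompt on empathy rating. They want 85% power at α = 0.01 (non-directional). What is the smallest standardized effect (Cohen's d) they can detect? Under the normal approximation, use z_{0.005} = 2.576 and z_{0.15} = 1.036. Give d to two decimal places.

d_min ≈ 0.45

For two independent groups of n = 129 each: d_min = (z_{α/2} + z_β)·√(2/n).
z-sum = 2.576 + 1.036 = 3.612.
d_min = 3.612 × √(2/129) = 3.612 × 0.1245 = 0.450.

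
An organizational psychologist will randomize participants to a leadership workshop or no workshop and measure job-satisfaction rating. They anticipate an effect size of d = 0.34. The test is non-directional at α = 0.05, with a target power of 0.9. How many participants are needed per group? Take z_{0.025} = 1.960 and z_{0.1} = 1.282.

n = 182 per group

For two independent groups with equal n: n = 2·((z_{α/2} + z_β) / d)².
z_{α/2} + z_β = 1.960 + 1.282 = 3.242.
n = 2 × (3.242 / 0.34)² = 2 × 9.535² = 2 × 90.92 = 181.8.
Round up to the next whole participant.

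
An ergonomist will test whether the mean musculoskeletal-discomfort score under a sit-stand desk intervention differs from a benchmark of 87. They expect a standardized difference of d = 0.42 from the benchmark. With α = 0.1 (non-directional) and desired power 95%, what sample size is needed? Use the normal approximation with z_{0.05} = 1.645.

For a one-sample test: n = ((z_{α/2} + z_β) / d)².
z_{α/2} + z_β = 1.645 + 1.645 = 3.290.
n = (3.290 / 0.42)² = 7.833² = 61.36.
Round up.

n = 62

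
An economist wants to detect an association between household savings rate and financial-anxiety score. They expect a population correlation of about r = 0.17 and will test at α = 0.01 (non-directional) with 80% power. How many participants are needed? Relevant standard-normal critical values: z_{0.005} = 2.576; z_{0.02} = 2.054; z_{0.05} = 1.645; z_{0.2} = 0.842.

n = 400

Fisher's z: C = ½·ln((1+r)/(1−r)) = ½·ln(1.4096) = 0.1717.
n = ((z_{α/2} + z_β)/C)² + 3.
(2.576 + 0.842) / 0.1717 = 3.418 / 0.1717 = 19.907.
n = 19.907² + 3 = 396.28 + 3 = 399.3.
Round up.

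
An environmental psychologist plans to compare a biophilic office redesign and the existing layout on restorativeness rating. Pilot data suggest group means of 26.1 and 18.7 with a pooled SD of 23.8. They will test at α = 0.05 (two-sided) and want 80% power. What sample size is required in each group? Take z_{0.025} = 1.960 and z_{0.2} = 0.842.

Cohen's d = |M₁ − M₂| / SD_pooled = |26.1 − 18.7| / 23.8 = 7.4 / 23.8 = 0.311.
For two independent groups with equal n: n = 2·((z_{α/2} + z_β) / d)².
z_{α/2} + z_β = 1.960 + 0.842 = 2.802.
n = 2 × (2.802 / 0.311)² = 2 × 9.010² = 2 × 81.17 = 162.3.
Round up to the next whole participant.

n = 163 per group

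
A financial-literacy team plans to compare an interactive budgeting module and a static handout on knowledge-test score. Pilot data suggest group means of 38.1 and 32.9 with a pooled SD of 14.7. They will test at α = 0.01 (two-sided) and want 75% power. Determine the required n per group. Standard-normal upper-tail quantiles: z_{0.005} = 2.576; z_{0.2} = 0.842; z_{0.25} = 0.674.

Cohen's d = |M₁ − M₂| / SD_pooled = |38.1 − 32.9| / 14.7 = 5.2 / 14.7 = 0.354.
For two independent groups with equal n: n = 2·((z_{α/2} + z_β) / d)².
z_{α/2} + z_β = 2.576 + 0.674 = 3.250.
n = 2 × (3.250 / 0.354)² = 2 × 9.181² = 2 × 84.29 = 168.6.
Round up to the next whole participant.

n = 169 per group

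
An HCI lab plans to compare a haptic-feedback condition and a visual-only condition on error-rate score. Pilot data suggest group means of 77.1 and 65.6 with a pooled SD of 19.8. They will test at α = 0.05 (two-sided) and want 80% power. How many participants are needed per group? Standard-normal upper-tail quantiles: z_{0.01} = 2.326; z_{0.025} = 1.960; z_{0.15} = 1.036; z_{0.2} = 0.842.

Cohen's d = |M₁ − M₂| / SD_pooled = |77.1 − 65.6| / 19.8 = 11.5 / 19.8 = 0.581.
For two independent groups with equal n: n = 2·((z_{α/2} + z_β) / d)².
z_{α/2} + z_β = 1.960 + 0.842 = 2.802.
n = 2 × (2.802 / 0.581)² = 2 × 4.823² = 2 × 23.26 = 46.5.
Round up to the next whole participant.

n = 47 per group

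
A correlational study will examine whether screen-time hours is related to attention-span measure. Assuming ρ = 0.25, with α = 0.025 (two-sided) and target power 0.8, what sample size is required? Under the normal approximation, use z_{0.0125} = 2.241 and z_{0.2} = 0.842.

n = 149

Fisher's z: C = ½·ln((1+r)/(1−r)) = ½·ln(1.6667) = 0.2554.
n = ((z_{α/2} + z_β)/C)² + 3.
(2.241 + 0.842) / 0.2554 = 3.083 / 0.2554 = 12.071.
n = 12.071² + 3 = 145.72 + 3 = 148.7.
Round up.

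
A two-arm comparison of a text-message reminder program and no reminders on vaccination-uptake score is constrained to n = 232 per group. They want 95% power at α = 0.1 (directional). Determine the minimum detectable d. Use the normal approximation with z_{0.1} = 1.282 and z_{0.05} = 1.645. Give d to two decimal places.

For two independent groups of n = 232 each: d_min = (z_{α} + z_β)·√(2/n).
z-sum = 1.282 + 1.645 = 2.927.
d_min = 2.927 × √(2/232) = 2.927 × 0.0928 = 0.272.

d_min ≈ 0.27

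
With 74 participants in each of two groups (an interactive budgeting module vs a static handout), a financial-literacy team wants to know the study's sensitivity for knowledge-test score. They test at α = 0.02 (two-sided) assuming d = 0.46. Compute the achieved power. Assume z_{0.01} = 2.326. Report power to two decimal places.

For two equal groups, power = Φ(d·√(n/2) − z_{α/2}).
d·√(n/2) = 0.46 × √(74/2) = 0.46 × 6.083 = 2.798.
z_β = 2.798 − 2.326 = 0.472.
Power = Φ(0.472) = 0.682.

power ≈ 0.68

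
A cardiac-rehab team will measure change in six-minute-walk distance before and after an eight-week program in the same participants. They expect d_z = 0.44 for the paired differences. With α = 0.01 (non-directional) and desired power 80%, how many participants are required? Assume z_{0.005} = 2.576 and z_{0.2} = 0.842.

For a paired (one-sample on differences) test: n = ((z_{α/2} + z_β) / d)².
z_{α/2} + z_β = 2.576 + 0.842 = 3.418.
n = (3.418 / 0.44)² = 7.768² = 60.34.
Round up.

n = 61 pairs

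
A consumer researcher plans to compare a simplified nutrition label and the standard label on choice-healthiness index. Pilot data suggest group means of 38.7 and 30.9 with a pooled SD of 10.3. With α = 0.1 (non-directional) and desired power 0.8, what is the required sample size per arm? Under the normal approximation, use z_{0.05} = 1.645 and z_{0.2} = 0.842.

n = 22 per group

Cohen's d = |M₁ − M₂| / SD_pooled = |38.7 − 30.9| / 10.3 = 7.8 / 10.3 = 0.757.
For two independent groups with equal n: n = 2·((z_{α/2} + z_β) / d)².
z_{α/2} + z_β = 1.645 + 0.842 = 2.487.
n = 2 × (2.487 / 0.757)² = 2 × 3.285² = 2 × 10.79 = 21.6.
Round up to the next whole participant.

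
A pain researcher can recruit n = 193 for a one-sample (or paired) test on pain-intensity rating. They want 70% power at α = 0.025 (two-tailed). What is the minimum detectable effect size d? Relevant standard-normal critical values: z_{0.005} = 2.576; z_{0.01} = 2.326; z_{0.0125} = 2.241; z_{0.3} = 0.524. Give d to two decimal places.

d_min ≈ 0.20

For a single sample (or paired design) of n = 193: d_min = (z_{α/2} + z_β)/√n.
z-sum = 2.241 + 0.524 = 2.765.
d_min = 2.765 / √193 = 2.765 / 13.892 = 0.199.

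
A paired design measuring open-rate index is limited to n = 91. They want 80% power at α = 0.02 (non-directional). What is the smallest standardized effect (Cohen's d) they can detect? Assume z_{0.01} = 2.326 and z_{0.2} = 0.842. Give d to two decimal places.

d_min ≈ 0.33

For a single sample (or paired design) of n = 91: d_min = (z_{α/2} + z_β)/√n.
z-sum = 2.326 + 0.842 = 3.168.
d_min = 3.168 / √91 = 3.168 / 9.539 = 0.332.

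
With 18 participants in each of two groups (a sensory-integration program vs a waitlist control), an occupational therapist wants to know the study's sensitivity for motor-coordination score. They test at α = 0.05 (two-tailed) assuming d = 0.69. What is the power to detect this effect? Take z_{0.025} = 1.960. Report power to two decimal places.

power ≈ 0.54

For two equal groups, power = Φ(d·√(n/2) − z_{α/2}).
d·√(n/2) = 0.69 × √(18/2) = 0.69 × 3.000 = 2.070.
z_β = 2.070 − 1.960 = 0.110.
Power = Φ(0.110) = 0.544.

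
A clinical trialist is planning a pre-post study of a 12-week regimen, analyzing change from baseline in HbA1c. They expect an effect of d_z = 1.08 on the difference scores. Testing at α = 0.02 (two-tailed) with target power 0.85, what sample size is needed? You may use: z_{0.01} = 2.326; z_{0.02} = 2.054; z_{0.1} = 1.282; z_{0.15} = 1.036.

n = 10 pairs

For a paired (one-sample on differences) test: n = ((z_{α/2} + z_β) / d)².
z_{α/2} + z_β = 2.326 + 1.036 = 3.362.
n = (3.362 / 1.08)² = 3.113² = 9.69.
Round up.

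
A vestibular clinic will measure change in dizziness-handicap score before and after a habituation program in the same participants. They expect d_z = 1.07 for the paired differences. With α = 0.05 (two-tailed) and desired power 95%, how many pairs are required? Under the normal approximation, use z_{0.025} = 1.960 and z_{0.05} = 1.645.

n = 12 pairs

For a paired (one-sample on differences) test: n = ((z_{α/2} + z_β) / d)².
z_{α/2} + z_β = 1.960 + 1.645 = 3.605.
n = (3.605 / 1.07)² = 3.369² = 11.35.
Round up.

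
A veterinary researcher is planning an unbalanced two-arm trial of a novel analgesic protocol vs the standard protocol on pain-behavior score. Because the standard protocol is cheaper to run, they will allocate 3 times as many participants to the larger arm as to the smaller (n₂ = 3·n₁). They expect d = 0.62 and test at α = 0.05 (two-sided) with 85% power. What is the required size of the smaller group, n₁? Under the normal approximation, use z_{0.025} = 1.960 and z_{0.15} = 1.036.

With allocation ratio k = n₂/n₁ = 3, Var(x̄₁−x̄₂) = σ²(1/n₁ + 1/(k·n₁)) = σ²·(k+1)/(k·n₁).
So n₁ = (1 + 1/k)·((z_{α/2} + z_β)/d)² = 1.333 × (2.996/0.62)².
n₁ = 1.333 × 23.35 = 31.1.
Round up: n₁ = 32, giving n₂ = 3 × 32 = 96.

n₁ = 32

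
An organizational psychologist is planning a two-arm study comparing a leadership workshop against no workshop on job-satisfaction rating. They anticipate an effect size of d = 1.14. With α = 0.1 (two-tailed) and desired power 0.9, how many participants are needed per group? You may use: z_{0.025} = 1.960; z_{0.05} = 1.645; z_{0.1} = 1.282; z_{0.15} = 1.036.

n = 14 per group

For two independent groups with equal n: n = 2·((z_{α/2} + z_β) / d)².
z_{α/2} + z_β = 1.645 + 1.282 = 2.927.
n = 2 × (2.927 / 1.14)² = 2 × 2.568² = 2 × 6.59 = 13.2.
Round up to the next whole participant.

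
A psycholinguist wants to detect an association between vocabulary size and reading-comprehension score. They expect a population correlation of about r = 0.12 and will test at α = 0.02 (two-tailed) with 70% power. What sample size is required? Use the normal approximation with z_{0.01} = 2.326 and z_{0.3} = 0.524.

Fisher's z: C = ½·ln((1+r)/(1−r)) = ½·ln(1.2727) = 0.1206.
n = ((z_{α/2} + z_β)/C)² + 3.
(2.326 + 0.524) / 0.1206 = 2.850 / 0.1206 = 23.632.
n = 23.632² + 3 = 558.46 + 3 = 561.5.
Round up.

n = 562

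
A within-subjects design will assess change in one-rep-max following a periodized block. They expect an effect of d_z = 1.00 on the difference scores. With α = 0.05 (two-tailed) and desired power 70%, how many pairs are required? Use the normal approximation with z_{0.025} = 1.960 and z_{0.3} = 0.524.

n = 7 pairs

For a paired (one-sample on differences) test: n = ((z_{α/2} + z_β) / d)².
z_{α/2} + z_β = 1.960 + 0.524 = 2.484.
n = (2.484 / 1.00)² = 2.484² = 6.17.
Round up.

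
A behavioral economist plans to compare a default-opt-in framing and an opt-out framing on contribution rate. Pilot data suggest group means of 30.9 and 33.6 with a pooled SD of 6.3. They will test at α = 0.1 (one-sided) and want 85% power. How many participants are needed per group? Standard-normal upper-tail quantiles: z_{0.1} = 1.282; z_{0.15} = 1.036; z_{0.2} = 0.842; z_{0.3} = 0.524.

n = 59 per group

Cohen's d = |M₁ − M₂| / SD_pooled = |30.9 − 33.6| / 6.3 = 2.7 / 6.3 = 0.429.
For two independent groups with equal n: n = 2·((z_{α} + z_β) / d)².
z_{α} + z_β = 1.282 + 1.036 = 2.318.
n = 2 × (2.318 / 0.429)² = 2 × 5.403² = 2 × 29.20 = 58.4.
Round up to the next whole participant.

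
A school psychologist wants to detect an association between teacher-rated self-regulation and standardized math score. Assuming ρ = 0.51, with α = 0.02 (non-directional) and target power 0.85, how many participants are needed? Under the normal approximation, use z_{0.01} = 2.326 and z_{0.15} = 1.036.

Fisher's z: C = ½·ln((1+r)/(1−r)) = ½·ln(3.0816) = 0.5627.
n = ((z_{α/2} + z_β)/C)² + 3.
(2.326 + 1.036) / 0.5627 = 3.362 / 0.5627 = 5.975.
n = 5.975² + 3 = 35.70 + 3 = 38.7.
Round up.

n = 39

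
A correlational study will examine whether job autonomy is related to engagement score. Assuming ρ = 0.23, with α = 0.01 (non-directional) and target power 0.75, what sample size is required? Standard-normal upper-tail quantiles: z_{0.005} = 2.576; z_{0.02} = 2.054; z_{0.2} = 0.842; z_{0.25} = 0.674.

Fisher's z: C = ½·ln((1+r)/(1−r)) = ½·ln(1.5974) = 0.2342.
n = ((z_{α/2} + z_β)/C)² + 3.
(2.576 + 0.674) / 0.2342 = 3.250 / 0.2342 = 13.877.
n = 13.877² + 3 = 192.57 + 3 = 195.6.
Round up.

n = 196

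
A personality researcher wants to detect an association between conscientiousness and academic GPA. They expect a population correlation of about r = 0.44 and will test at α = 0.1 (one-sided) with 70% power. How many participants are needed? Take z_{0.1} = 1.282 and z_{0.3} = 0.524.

n = 18

Fisher's z: C = ½·ln((1+r)/(1−r)) = ½·ln(2.5714) = 0.4722.
n = ((z_{α} + z_β)/C)² + 3.
(1.282 + 0.524) / 0.4722 = 1.806 / 0.4722 = 3.825.
n = 3.825² + 3 = 14.63 + 3 = 17.6.
Round up.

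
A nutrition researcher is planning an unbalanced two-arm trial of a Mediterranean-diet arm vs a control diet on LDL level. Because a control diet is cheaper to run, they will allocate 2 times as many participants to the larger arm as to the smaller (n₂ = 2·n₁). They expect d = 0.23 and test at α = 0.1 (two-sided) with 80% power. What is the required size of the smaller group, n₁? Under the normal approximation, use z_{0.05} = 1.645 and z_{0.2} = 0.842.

With allocation ratio k = n₂/n₁ = 2, Var(x̄₁−x̄₂) = σ²(1/n₁ + 1/(k·n₁)) = σ²·(k+1)/(k·n₁).
So n₁ = (1 + 1/k)·((z_{α/2} + z_β)/d)² = 1.500 × (2.487/0.23)².
n₁ = 1.500 × 116.92 = 175.4.
Round up: n₁ = 176, giving n₂ = 2 × 176 = 352.

n₁ = 176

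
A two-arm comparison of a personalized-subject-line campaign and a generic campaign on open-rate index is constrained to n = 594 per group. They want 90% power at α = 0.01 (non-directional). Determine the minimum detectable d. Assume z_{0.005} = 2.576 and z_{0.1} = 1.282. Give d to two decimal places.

d_min ≈ 0.22

For two independent groups of n = 594 each: d_min = (z_{α/2} + z_β)·√(2/n).
z-sum = 2.576 + 1.282 = 3.858.
d_min = 3.858 × √(2/594) = 3.858 × 0.0580 = 0.224.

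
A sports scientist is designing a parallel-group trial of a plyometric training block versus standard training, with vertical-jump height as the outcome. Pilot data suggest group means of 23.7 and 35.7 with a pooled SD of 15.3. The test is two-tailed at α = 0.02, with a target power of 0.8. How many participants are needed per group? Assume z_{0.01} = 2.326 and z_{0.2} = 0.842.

n = 33 per group

Cohen's d = |M₁ − M₂| / SD_pooled = |23.7 − 35.7| / 15.3 = 12.0 / 15.3 = 0.784.
For two independent groups with equal n: n = 2·((z_{α/2} + z_β) / d)².
z_{α/2} + z_β = 2.326 + 0.842 = 3.168.
n = 2 × (3.168 / 0.784)² = 2 × 4.041² = 2 × 16.33 = 32.7.
Round up to the next whole participant.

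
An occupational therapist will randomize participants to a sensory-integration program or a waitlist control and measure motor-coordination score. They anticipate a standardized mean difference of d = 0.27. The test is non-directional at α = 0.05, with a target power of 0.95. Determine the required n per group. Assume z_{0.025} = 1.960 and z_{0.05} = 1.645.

For two independent groups with equal n: n = 2·((z_{α/2} + z_β) / d)².
z_{α/2} + z_β = 1.960 + 1.645 = 3.605.
n = 2 × (3.605 / 0.27)² = 2 × 13.352² = 2 × 178.27 = 356.5.
Round up to the next whole participant.

n = 357 per group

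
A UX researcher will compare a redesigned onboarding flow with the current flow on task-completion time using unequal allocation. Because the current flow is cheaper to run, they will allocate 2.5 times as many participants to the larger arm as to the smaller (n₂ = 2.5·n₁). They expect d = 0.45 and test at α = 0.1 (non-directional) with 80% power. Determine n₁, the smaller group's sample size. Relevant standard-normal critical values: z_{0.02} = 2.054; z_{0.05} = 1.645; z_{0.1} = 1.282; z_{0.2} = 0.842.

n₁ = 43

With allocation ratio k = n₂/n₁ = 2.5, Var(x̄₁−x̄₂) = σ²(1/n₁ + 1/(k·n₁)) = σ²·(k+1)/(k·n₁).
So n₁ = (1 + 1/k)·((z_{α/2} + z_β)/d)² = 1.400 × (2.487/0.45)².
n₁ = 1.400 × 30.54 = 42.8.
Round up: n₁ = 43, giving n₂ = ⌈2.5 × 43⌉ = ⌈107.5⌉ = 108.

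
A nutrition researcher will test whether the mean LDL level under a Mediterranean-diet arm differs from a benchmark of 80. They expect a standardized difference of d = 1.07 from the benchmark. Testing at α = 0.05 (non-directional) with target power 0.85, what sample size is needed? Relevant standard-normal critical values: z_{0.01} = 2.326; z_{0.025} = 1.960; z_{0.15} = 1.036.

n = 8

For a one-sample test: n = ((z_{α/2} + z_β) / d)².
z_{α/2} + z_β = 1.960 + 1.036 = 2.996.
n = (2.996 / 1.07)² = 2.800² = 7.84.
Round up.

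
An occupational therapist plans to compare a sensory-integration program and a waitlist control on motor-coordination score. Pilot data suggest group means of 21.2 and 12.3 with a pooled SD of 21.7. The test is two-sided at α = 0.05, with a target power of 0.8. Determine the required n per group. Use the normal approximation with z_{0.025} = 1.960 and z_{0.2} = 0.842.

n = 94 per group

Cohen's d = |M₁ − M₂| / SD_pooled = |21.2 − 12.3| / 21.7 = 8.9 / 21.7 = 0.410.
For two independent groups with equal n: n = 2·((z_{α/2} + z_β) / d)².
z_{α/2} + z_β = 1.960 + 0.842 = 2.802.
n = 2 × (2.802 / 0.410)² = 2 × 6.834² = 2 × 46.71 = 93.4.
Round up to the next whole participant.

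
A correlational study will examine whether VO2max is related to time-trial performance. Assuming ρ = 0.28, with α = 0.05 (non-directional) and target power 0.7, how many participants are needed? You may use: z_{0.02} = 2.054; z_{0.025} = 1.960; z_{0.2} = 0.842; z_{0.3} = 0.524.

n = 78

Fisher's z: C = ½·ln((1+r)/(1−r)) = ½·ln(1.7778) = 0.2877.
n = ((z_{α/2} + z_β)/C)² + 3.
(1.960 + 0.524) / 0.2877 = 2.484 / 0.2877 = 8.634.
n = 8.634² + 3 = 74.55 + 3 = 77.5.
Round up.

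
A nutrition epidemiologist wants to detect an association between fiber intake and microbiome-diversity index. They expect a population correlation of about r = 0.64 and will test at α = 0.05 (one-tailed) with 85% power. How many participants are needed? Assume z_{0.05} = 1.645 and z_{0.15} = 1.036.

Fisher's z: C = ½·ln((1+r)/(1−r)) = ½·ln(4.5556) = 0.7582.
n = ((z_{α} + z_β)/C)² + 3.
(1.645 + 1.036) / 0.7582 = 2.681 / 0.7582 = 3.536.
n = 3.536² + 3 = 12.50 + 3 = 15.5.
Round up.

n = 16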